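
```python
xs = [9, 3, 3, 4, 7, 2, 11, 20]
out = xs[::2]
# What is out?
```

xs has length 8. The slice xs[::2] selects indices [0, 2, 4, 6] (0->9, 2->3, 4->7, 6->11), giving [9, 3, 7, 11].

[9, 3, 7, 11]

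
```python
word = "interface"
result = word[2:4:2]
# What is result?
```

word has length 9. The slice word[2:4:2] selects indices [2] (2->'t'), giving 't'.

't'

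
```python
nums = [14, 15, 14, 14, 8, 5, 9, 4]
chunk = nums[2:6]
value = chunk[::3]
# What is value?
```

nums has length 8. The slice nums[2:6] selects indices [2, 3, 4, 5] (2->14, 3->14, 4->8, 5->5), giving [14, 14, 8, 5]. So chunk = [14, 14, 8, 5]. chunk has length 4. The slice chunk[::3] selects indices [0, 3] (0->14, 3->5), giving [14, 5].

[14, 5]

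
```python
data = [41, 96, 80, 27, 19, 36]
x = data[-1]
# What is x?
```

data has length 6. Negative index -1 maps to positive index 6 + (-1) = 5. data[5] = 36.

36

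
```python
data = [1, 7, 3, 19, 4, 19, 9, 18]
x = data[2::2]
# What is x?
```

data has length 8. The slice data[2::2] selects indices [2, 4, 6] (2->3, 4->4, 6->9), giving [3, 4, 9].

[3, 4, 9]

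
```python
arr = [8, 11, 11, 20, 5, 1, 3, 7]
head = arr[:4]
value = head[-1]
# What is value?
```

arr has length 8. The slice arr[:4] selects indices [0, 1, 2, 3] (0->8, 1->11, 2->11, 3->20), giving [8, 11, 11, 20]. So head = [8, 11, 11, 20]. Then head[-1] = 20.

20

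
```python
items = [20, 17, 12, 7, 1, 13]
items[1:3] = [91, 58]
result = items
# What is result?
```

items starts as [20, 17, 12, 7, 1, 13] (length 6). The slice items[1:3] covers indices [1, 2] with values [17, 12]. Replacing that slice with [91, 58] (same length) produces [20, 91, 58, 7, 1, 13].

[20, 91, 58, 7, 1, 13]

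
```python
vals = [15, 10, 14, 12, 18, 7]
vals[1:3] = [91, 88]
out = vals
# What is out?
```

vals starts as [15, 10, 14, 12, 18, 7] (length 6). The slice vals[1:3] covers indices [1, 2] with values [10, 14]. Replacing that slice with [91, 88] (same length) produces [15, 91, 88, 12, 18, 7].

[15, 91, 88, 12, 18, 7]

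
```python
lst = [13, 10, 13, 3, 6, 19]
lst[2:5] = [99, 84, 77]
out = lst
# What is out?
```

lst starts as [13, 10, 13, 3, 6, 19] (length 6). The slice lst[2:5] covers indices [2, 3, 4] with values [13, 3, 6]. Replacing that slice with [99, 84, 77] (same length) produces [13, 10, 99, 84, 77, 19].

[13, 10, 99, 84, 77, 19]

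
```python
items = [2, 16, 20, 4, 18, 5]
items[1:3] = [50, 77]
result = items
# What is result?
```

items starts as [2, 16, 20, 4, 18, 5] (length 6). The slice items[1:3] covers indices [1, 2] with values [16, 20]. Replacing that slice with [50, 77] (same length) produces [2, 50, 77, 4, 18, 5].

[2, 50, 77, 4, 18, 5]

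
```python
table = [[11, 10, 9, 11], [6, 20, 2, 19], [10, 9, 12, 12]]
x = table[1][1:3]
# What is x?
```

table[1] = [6, 20, 2, 19]. table[1] has length 4. The slice table[1][1:3] selects indices [1, 2] (1->20, 2->2), giving [20, 2].

[20, 2]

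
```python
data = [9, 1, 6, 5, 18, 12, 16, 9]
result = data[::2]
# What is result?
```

data has length 8. The slice data[::2] selects indices [0, 2, 4, 6] (0->9, 2->6, 4->18, 6->16), giving [9, 6, 18, 16].

[9, 6, 18, 16]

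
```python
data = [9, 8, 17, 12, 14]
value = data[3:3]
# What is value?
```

data has length 5. The slice data[3:3] resolves to an empty index range, so the result is [].

[]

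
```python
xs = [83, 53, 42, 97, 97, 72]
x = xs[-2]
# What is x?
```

xs has length 6. Negative index -2 maps to positive index 6 + (-2) = 4. xs[4] = 97.

97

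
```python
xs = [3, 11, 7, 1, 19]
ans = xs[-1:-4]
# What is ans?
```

xs has length 5. The slice xs[-1:-4] resolves to an empty index range, so the result is [].

[]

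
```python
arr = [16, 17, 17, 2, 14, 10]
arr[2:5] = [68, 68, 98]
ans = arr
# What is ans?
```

arr starts as [16, 17, 17, 2, 14, 10] (length 6). The slice arr[2:5] covers indices [2, 3, 4] with values [17, 2, 14]. Replacing that slice with [68, 68, 98] (same length) produces [16, 17, 68, 68, 98, 10].

[16, 17, 68, 68, 98, 10]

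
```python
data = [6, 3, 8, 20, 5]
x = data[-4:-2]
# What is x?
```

data has length 5. The slice data[-4:-2] selects indices [1, 2] (1->3, 2->8), giving [3, 8].

[3, 8]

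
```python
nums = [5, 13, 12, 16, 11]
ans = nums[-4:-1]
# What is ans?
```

nums has length 5. The slice nums[-4:-1] selects indices [1, 2, 3] (1->13, 2->12, 3->16), giving [13, 12, 16].

[13, 12, 16]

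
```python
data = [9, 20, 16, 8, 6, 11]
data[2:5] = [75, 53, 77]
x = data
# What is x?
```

data starts as [9, 20, 16, 8, 6, 11] (length 6). The slice data[2:5] covers indices [2, 3, 4] with values [16, 8, 6]. Replacing that slice with [75, 53, 77] (same length) produces [9, 20, 75, 53, 77, 11].

[9, 20, 75, 53, 77, 11]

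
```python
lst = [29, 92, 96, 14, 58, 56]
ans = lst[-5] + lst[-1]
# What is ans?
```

lst has length 6. Negative index -5 maps to positive index 6 + (-5) = 1. lst[1] = 92.
lst has length 6. Negative index -1 maps to positive index 6 + (-1) = 5. lst[5] = 56.
Sum: 92 + 56 = 148.

148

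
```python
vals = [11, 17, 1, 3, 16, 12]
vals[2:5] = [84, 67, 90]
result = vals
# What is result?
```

vals starts as [11, 17, 1, 3, 16, 12] (length 6). The slice vals[2:5] covers indices [2, 3, 4] with values [1, 3, 16]. Replacing that slice with [84, 67, 90] (same length) produces [11, 17, 84, 67, 90, 12].

[11, 17, 84, 67, 90, 12]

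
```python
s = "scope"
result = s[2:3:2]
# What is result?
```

s has length 5. The slice s[2:3:2] selects indices [2] (2->'o'), giving 'o'.

'o'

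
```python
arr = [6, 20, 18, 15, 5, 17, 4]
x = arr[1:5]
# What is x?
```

arr has length 7. The slice arr[1:5] selects indices [1, 2, 3, 4] (1->20, 2->18, 3->15, 4->5), giving [20, 18, 15, 5].

[20, 18, 15, 5]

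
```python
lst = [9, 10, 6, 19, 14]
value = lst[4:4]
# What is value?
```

lst has length 5. The slice lst[4:4] resolves to an empty index range, so the result is [].

[]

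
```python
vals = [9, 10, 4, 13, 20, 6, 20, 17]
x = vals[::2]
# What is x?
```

vals has length 8. The slice vals[::2] selects indices [0, 2, 4, 6] (0->9, 2->4, 4->20, 6->20), giving [9, 4, 20, 20].

[9, 4, 20, 20]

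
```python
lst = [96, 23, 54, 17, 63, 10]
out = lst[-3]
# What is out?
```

lst has length 6. Negative index -3 maps to positive index 6 + (-3) = 3. lst[3] = 17.

17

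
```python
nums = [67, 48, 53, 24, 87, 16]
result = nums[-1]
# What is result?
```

nums has length 6. Negative index -1 maps to positive index 6 + (-1) = 5. nums[5] = 16.

16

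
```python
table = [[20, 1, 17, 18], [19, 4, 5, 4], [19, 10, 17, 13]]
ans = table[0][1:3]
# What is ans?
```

table[0] = [20, 1, 17, 18]. table[0] has length 4. The slice table[0][1:3] selects indices [1, 2] (1->1, 2->17), giving [1, 17].

[1, 17]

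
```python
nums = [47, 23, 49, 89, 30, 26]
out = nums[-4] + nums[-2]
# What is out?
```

nums has length 6. Negative index -4 maps to positive index 6 + (-4) = 2. nums[2] = 49.
nums has length 6. Negative index -2 maps to positive index 6 + (-2) = 4. nums[4] = 30.
Sum: 49 + 30 = 79.

79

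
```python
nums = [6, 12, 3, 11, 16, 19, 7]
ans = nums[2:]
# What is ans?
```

nums has length 7. The slice nums[2:] selects indices [2, 3, 4, 5, 6] (2->3, 3->11, 4->16, 5->19, 6->7), giving [3, 11, 16, 19, 7].

[3, 11, 16, 19, 7]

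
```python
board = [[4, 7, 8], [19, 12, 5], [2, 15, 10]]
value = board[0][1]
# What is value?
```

board[0] = [4, 7, 8]. Taking column 1 of that row yields 7.

7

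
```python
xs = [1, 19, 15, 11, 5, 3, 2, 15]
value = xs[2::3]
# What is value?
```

xs has length 8. The slice xs[2::3] selects indices [2, 5] (2->15, 5->3), giving [15, 3].

[15, 3]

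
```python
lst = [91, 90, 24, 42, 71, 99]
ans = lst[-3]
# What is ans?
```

lst has length 6. Negative index -3 maps to positive index 6 + (-3) = 3. lst[3] = 42.

42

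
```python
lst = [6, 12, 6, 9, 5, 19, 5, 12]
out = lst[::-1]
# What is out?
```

lst has length 8. The slice lst[::-1] selects indices [7, 6, 5, 4, 3, 2, 1, 0] (7->12, 6->5, 5->19, 4->5, 3->9, 2->6, 1->12, 0->6), giving [12, 5, 19, 5, 9, 6, 12, 6].

[12, 5, 19, 5, 9, 6, 12, 6]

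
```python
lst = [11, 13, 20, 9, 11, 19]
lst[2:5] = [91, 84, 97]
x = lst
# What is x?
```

lst starts as [11, 13, 20, 9, 11, 19] (length 6). The slice lst[2:5] covers indices [2, 3, 4] with values [20, 9, 11]. Replacing that slice with [91, 84, 97] (same length) produces [11, 13, 91, 84, 97, 19].

[11, 13, 91, 84, 97, 19]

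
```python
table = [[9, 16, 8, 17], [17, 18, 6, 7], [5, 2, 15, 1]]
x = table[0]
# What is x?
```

table has 3 rows. Row 0 is [9, 16, 8, 17].

[9, 16, 8, 17]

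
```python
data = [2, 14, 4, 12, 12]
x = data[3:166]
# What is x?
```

data has length 5. The slice data[3:166] selects indices [3, 4] (3->12, 4->12), giving [12, 12].

[12, 12]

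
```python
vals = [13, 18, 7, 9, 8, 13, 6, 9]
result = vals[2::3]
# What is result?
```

vals has length 8. The slice vals[2::3] selects indices [2, 5] (2->7, 5->13), giving [7, 13].

[7, 13]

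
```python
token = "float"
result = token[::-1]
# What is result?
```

token has length 5. The slice token[::-1] selects indices [4, 3, 2, 1, 0] (4->'t', 3->'a', 2->'o', 1->'l', 0->'f'), giving 'taolf'.

'taolf'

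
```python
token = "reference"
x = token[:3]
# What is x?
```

token has length 9. The slice token[:3] selects indices [0, 1, 2] (0->'r', 1->'e', 2->'f'), giving 'ref'.

'ref'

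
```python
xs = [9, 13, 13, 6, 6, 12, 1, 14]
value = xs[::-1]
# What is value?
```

xs has length 8. The slice xs[::-1] selects indices [7, 6, 5, 4, 3, 2, 1, 0] (7->14, 6->1, 5->12, 4->6, 3->6, 2->13, 1->13, 0->9), giving [14, 1, 12, 6, 6, 13, 13, 9].

[14, 1, 12, 6, 6, 13, 13, 9]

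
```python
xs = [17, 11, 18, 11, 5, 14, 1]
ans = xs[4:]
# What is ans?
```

xs has length 7. The slice xs[4:] selects indices [4, 5, 6] (4->5, 5->14, 6->1), giving [5, 14, 1].

[5, 14, 1]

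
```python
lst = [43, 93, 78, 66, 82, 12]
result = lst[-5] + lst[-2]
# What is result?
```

lst has length 6. Negative index -5 maps to positive index 6 + (-5) = 1. lst[1] = 93.
lst has length 6. Negative index -2 maps to positive index 6 + (-2) = 4. lst[4] = 82.
Sum: 93 + 82 = 175.

175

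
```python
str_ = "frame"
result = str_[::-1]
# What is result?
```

str_ has length 5. The slice str_[::-1] selects indices [4, 3, 2, 1, 0] (4->'e', 3->'m', 2->'a', 1->'r', 0->'f'), giving 'emarf'.

'emarf'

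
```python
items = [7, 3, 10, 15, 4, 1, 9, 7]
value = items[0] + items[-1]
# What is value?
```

items has length 8. items[0] = 7.
items has length 8. Negative index -1 maps to positive index 8 + (-1) = 7. items[7] = 7.
Sum: 7 + 7 = 14.

14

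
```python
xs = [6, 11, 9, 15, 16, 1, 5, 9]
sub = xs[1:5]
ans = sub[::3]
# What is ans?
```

xs has length 8. The slice xs[1:5] selects indices [1, 2, 3, 4] (1->11, 2->9, 3->15, 4->16), giving [11, 9, 15, 16]. So sub = [11, 9, 15, 16]. sub has length 4. The slice sub[::3] selects indices [0, 3] (0->11, 3->16), giving [11, 16].

[11, 16]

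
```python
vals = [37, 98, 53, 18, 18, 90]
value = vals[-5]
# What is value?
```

vals has length 6. Negative index -5 maps to positive index 6 + (-5) = 1. vals[1] = 98.

98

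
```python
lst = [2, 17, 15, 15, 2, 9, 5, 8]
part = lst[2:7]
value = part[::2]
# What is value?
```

lst has length 8. The slice lst[2:7] selects indices [2, 3, 4, 5, 6] (2->15, 3->15, 4->2, 5->9, 6->5), giving [15, 15, 2, 9, 5]. So part = [15, 15, 2, 9, 5]. part has length 5. The slice part[::2] selects indices [0, 2, 4] (0->15, 2->2, 4->5), giving [15, 2, 5].

[15, 2, 5]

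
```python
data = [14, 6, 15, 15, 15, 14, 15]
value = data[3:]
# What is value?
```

data has length 7. The slice data[3:] selects indices [3, 4, 5, 6] (3->15, 4->15, 5->14, 6->15), giving [15, 15, 14, 15].

[15, 15, 14, 15]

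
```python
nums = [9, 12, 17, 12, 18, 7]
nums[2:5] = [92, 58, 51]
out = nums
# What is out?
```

nums starts as [9, 12, 17, 12, 18, 7] (length 6). The slice nums[2:5] covers indices [2, 3, 4] with values [17, 12, 18]. Replacing that slice with [92, 58, 51] (same length) produces [9, 12, 92, 58, 51, 7].

[9, 12, 92, 58, 51, 7]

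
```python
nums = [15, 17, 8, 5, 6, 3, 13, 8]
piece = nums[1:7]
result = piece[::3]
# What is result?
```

nums has length 8. The slice nums[1:7] selects indices [1, 2, 3, 4, 5, 6] (1->17, 2->8, 3->5, 4->6, 5->3, 6->13), giving [17, 8, 5, 6, 3, 13]. So piece = [17, 8, 5, 6, 3, 13]. piece has length 6. The slice piece[::3] selects indices [0, 3] (0->17, 3->6), giving [17, 6].

[17, 6]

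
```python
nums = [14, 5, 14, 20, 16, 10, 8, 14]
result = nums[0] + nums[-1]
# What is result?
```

nums has length 8. nums[0] = 14.
nums has length 8. Negative index -1 maps to positive index 8 + (-1) = 7. nums[7] = 14.
Sum: 14 + 14 = 28.

28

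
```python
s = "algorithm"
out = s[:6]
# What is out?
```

s has length 9. The slice s[:6] selects indices [0, 1, 2, 3, 4, 5] (0->'a', 1->'l', 2->'g', 3->'o', 4->'r', 5->'i'), giving 'algori'.

'algori'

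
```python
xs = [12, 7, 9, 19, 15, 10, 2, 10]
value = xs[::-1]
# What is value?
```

xs has length 8. The slice xs[::-1] selects indices [7, 6, 5, 4, 3, 2, 1, 0] (7->10, 6->2, 5->10, 4->15, 3->19, 2->9, 1->7, 0->12), giving [10, 2, 10, 15, 19, 9, 7, 12].

[10, 2, 10, 15, 19, 9, 7, 12]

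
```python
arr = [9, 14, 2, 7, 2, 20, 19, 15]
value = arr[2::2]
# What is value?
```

arr has length 8. The slice arr[2::2] selects indices [2, 4, 6] (2->2, 4->2, 6->19), giving [2, 2, 19].

[2, 2, 19]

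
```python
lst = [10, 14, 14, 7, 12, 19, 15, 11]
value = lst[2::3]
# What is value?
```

lst has length 8. The slice lst[2::3] selects indices [2, 5] (2->14, 5->19), giving [14, 19].

[14, 19]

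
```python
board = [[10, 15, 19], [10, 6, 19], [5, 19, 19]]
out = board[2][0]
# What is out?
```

board[2] = [5, 19, 19]. Taking column 0 of that row yields 5.

5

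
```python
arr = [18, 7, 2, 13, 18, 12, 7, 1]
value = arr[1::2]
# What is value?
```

arr has length 8. The slice arr[1::2] selects indices [1, 3, 5, 7] (1->7, 3->13, 5->12, 7->1), giving [7, 13, 12, 1].

[7, 13, 12, 1]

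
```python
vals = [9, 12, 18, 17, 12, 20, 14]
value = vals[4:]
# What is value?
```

vals has length 7. The slice vals[4:] selects indices [4, 5, 6] (4->12, 5->20, 6->14), giving [12, 20, 14].

[12, 20, 14]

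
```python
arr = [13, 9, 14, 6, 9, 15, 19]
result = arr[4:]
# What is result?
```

arr has length 7. The slice arr[4:] selects indices [4, 5, 6] (4->9, 5->15, 6->19), giving [9, 15, 19].

[9, 15, 19]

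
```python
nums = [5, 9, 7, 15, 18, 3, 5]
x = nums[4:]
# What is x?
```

nums has length 7. The slice nums[4:] selects indices [4, 5, 6] (4->18, 5->3, 6->5), giving [18, 3, 5].

[18, 3, 5]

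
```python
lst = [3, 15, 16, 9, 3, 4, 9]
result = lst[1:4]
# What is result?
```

lst has length 7. The slice lst[1:4] selects indices [1, 2, 3] (1->15, 2->16, 3->9), giving [15, 16, 9].

[15, 16, 9]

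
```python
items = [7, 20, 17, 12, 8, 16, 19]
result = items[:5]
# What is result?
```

items has length 7. The slice items[:5] selects indices [0, 1, 2, 3, 4] (0->7, 1->20, 2->17, 3->12, 4->8), giving [7, 20, 17, 12, 8].

[7, 20, 17, 12, 8]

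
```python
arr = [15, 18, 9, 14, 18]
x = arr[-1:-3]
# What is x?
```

arr has length 5. The slice arr[-1:-3] resolves to an empty index range, so the result is [].

[]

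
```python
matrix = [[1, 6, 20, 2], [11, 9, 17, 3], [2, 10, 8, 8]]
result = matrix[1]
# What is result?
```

matrix has 3 rows. Row 1 is [11, 9, 17, 3].

[11, 9, 17, 3]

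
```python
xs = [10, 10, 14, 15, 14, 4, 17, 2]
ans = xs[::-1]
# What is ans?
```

xs has length 8. The slice xs[::-1] selects indices [7, 6, 5, 4, 3, 2, 1, 0] (7->2, 6->17, 5->4, 4->14, 3->15, 2->14, 1->10, 0->10), giving [2, 17, 4, 14, 15, 14, 10, 10].

[2, 17, 4, 14, 15, 14, 10, 10]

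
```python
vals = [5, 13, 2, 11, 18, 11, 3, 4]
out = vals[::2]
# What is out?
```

vals has length 8. The slice vals[::2] selects indices [0, 2, 4, 6] (0->5, 2->2, 4->18, 6->3), giving [5, 2, 18, 3].

[5, 2, 18, 3]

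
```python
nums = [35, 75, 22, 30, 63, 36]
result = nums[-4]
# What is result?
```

nums has length 6. Negative index -4 maps to positive index 6 + (-4) = 2. nums[2] = 22.

22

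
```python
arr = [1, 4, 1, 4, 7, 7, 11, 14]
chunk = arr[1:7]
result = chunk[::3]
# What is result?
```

arr has length 8. The slice arr[1:7] selects indices [1, 2, 3, 4, 5, 6] (1->4, 2->1, 3->4, 4->7, 5->7, 6->11), giving [4, 1, 4, 7, 7, 11]. So chunk = [4, 1, 4, 7, 7, 11]. chunk has length 6. The slice chunk[::3] selects indices [0, 3] (0->4, 3->7), giving [4, 7].

[4, 7]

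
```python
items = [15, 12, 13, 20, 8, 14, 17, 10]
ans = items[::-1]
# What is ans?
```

items has length 8. The slice items[::-1] selects indices [7, 6, 5, 4, 3, 2, 1, 0] (7->10, 6->17, 5->14, 4->8, 3->20, 2->13, 1->12, 0->15), giving [10, 17, 14, 8, 20, 13, 12, 15].

[10, 17, 14, 8, 20, 13, 12, 15]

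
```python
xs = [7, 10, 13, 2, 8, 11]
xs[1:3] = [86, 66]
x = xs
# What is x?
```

xs starts as [7, 10, 13, 2, 8, 11] (length 6). The slice xs[1:3] covers indices [1, 2] with values [10, 13]. Replacing that slice with [86, 66] (same length) produces [7, 86, 66, 2, 8, 11].

[7, 86, 66, 2, 8, 11]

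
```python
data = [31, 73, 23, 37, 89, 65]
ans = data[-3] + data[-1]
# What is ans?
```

data has length 6. Negative index -3 maps to positive index 6 + (-3) = 3. data[3] = 37.
data has length 6. Negative index -1 maps to positive index 6 + (-1) = 5. data[5] = 65.
Sum: 37 + 65 = 102.

102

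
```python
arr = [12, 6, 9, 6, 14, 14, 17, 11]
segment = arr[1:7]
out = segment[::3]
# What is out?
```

arr has length 8. The slice arr[1:7] selects indices [1, 2, 3, 4, 5, 6] (1->6, 2->9, 3->6, 4->14, 5->14, 6->17), giving [6, 9, 6, 14, 14, 17]. So segment = [6, 9, 6, 14, 14, 17]. segment has length 6. The slice segment[::3] selects indices [0, 3] (0->6, 3->14), giving [6, 14].

[6, 14]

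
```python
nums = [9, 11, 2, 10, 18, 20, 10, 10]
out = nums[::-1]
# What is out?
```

nums has length 8. The slice nums[::-1] selects indices [7, 6, 5, 4, 3, 2, 1, 0] (7->10, 6->10, 5->20, 4->18, 3->10, 2->2, 1->11, 0->9), giving [10, 10, 20, 18, 10, 2, 11, 9].

[10, 10, 20, 18, 10, 2, 11, 9]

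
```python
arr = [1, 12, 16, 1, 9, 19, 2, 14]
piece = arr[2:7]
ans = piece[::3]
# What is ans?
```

arr has length 8. The slice arr[2:7] selects indices [2, 3, 4, 5, 6] (2->16, 3->1, 4->9, 5->19, 6->2), giving [16, 1, 9, 19, 2]. So piece = [16, 1, 9, 19, 2]. piece has length 5. The slice piece[::3] selects indices [0, 3] (0->16, 3->19), giving [16, 19].

[16, 19]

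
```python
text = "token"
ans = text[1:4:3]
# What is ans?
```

text has length 5. The slice text[1:4:3] selects indices [1] (1->'o'), giving 'o'.

'o'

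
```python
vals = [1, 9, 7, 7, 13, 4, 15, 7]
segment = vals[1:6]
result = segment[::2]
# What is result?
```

vals has length 8. The slice vals[1:6] selects indices [1, 2, 3, 4, 5] (1->9, 2->7, 3->7, 4->13, 5->4), giving [9, 7, 7, 13, 4]. So segment = [9, 7, 7, 13, 4]. segment has length 5. The slice segment[::2] selects indices [0, 2, 4] (0->9, 2->7, 4->4), giving [9, 7, 4].

[9, 7, 4]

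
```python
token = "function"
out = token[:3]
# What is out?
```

token has length 8. The slice token[:3] selects indices [0, 1, 2] (0->'f', 1->'u', 2->'n'), giving 'fun'.

'fun'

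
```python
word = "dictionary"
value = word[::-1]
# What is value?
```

word has length 10. The slice word[::-1] selects indices [9, 8, 7, 6, 5, 4, 3, 2, 1, 0] (9->'y', 8->'r', 7->'a', 6->'n', 5->'o', 4->'i', 3->'t', 2->'c', 1->'i', 0->'d'), giving 'yranoitcid'.

'yranoitcid'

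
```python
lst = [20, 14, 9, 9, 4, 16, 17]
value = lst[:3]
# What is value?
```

lst has length 7. The slice lst[:3] selects indices [0, 1, 2] (0->20, 1->14, 2->9), giving [20, 14, 9].

[20, 14, 9]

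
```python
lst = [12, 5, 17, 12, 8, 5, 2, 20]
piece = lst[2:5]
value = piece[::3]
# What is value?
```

lst has length 8. The slice lst[2:5] selects indices [2, 3, 4] (2->17, 3->12, 4->8), giving [17, 12, 8]. So piece = [17, 12, 8]. piece has length 3. The slice piece[::3] selects indices [0] (0->17), giving [17].

[17]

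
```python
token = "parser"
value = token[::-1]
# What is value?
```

token has length 6. The slice token[::-1] selects indices [5, 4, 3, 2, 1, 0] (5->'r', 4->'e', 3->'s', 2->'r', 1->'a', 0->'p'), giving 'resrap'.

'resrap'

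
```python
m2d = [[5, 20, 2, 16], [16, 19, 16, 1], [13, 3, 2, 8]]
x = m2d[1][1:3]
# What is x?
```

m2d[1] = [16, 19, 16, 1]. m2d[1] has length 4. The slice m2d[1][1:3] selects indices [1, 2] (1->19, 2->16), giving [19, 16].

[19, 16]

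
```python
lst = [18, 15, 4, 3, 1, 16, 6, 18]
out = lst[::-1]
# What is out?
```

lst has length 8. The slice lst[::-1] selects indices [7, 6, 5, 4, 3, 2, 1, 0] (7->18, 6->6, 5->16, 4->1, 3->3, 2->4, 1->15, 0->18), giving [18, 6, 16, 1, 3, 4, 15, 18].

[18, 6, 16, 1, 3, 4, 15, 18]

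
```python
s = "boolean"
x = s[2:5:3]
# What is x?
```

s has length 7. The slice s[2:5:3] selects indices [2] (2->'o'), giving 'o'.

'o'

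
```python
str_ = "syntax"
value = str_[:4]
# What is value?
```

str_ has length 6. The slice str_[:4] selects indices [0, 1, 2, 3] (0->'s', 1->'y', 2->'n', 3->'t'), giving 'synt'.

'synt'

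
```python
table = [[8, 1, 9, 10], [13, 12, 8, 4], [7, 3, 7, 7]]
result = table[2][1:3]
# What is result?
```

table[2] = [7, 3, 7, 7]. table[2] has length 4. The slice table[2][1:3] selects indices [1, 2] (1->3, 2->7), giving [3, 7].

[3, 7]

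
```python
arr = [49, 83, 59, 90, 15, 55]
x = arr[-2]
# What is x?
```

arr has length 6. Negative index -2 maps to positive index 6 + (-2) = 4. arr[4] = 15.

15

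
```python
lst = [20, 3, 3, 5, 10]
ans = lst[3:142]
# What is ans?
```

lst has length 5. The slice lst[3:142] selects indices [3, 4] (3->5, 4->10), giving [5, 10].

[5, 10]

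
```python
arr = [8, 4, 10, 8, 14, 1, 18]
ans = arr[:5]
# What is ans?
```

arr has length 7. The slice arr[:5] selects indices [0, 1, 2, 3, 4] (0->8, 1->4, 2->10, 3->8, 4->14), giving [8, 4, 10, 8, 14].

[8, 4, 10, 8, 14]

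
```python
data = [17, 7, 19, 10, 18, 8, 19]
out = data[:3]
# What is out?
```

data has length 7. The slice data[:3] selects indices [0, 1, 2] (0->17, 1->7, 2->19), giving [17, 7, 19].

[17, 7, 19]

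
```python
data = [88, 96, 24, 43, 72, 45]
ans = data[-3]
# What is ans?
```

data has length 6. Negative index -3 maps to positive index 6 + (-3) = 3. data[3] = 43.

43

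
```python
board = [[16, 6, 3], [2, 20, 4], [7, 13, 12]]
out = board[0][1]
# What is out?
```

board[0] = [16, 6, 3]. Taking column 1 of that row yields 6.

6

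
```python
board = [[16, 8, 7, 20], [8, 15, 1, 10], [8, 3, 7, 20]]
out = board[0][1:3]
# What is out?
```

board[0] = [16, 8, 7, 20]. board[0] has length 4. The slice board[0][1:3] selects indices [1, 2] (1->8, 2->7), giving [8, 7].

[8, 7]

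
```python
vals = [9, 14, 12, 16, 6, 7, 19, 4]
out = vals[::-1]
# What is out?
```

vals has length 8. The slice vals[::-1] selects indices [7, 6, 5, 4, 3, 2, 1, 0] (7->4, 6->19, 5->7, 4->6, 3->16, 2->12, 1->14, 0->9), giving [4, 19, 7, 6, 16, 12, 14, 9].

[4, 19, 7, 6, 16, 12, 14, 9]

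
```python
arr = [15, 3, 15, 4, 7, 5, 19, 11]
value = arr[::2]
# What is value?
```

arr has length 8. The slice arr[::2] selects indices [0, 2, 4, 6] (0->15, 2->15, 4->7, 6->19), giving [15, 15, 7, 19].

[15, 15, 7, 19]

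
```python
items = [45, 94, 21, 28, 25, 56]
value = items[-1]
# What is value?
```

items has length 6. Negative index -1 maps to positive index 6 + (-1) = 5. items[5] = 56.

56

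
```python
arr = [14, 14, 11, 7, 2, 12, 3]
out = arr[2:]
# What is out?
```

arr has length 7. The slice arr[2:] selects indices [2, 3, 4, 5, 6] (2->11, 3->7, 4->2, 5->12, 6->3), giving [11, 7, 2, 12, 3].

[11, 7, 2, 12, 3]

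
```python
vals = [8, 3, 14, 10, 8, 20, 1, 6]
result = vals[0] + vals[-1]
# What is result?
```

vals has length 8. vals[0] = 8.
vals has length 8. Negative index -1 maps to positive index 8 + (-1) = 7. vals[7] = 6.
Sum: 8 + 6 = 14.

14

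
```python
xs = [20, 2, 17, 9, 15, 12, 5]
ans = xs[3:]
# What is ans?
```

xs has length 7. The slice xs[3:] selects indices [3, 4, 5, 6] (3->9, 4->15, 5->12, 6->5), giving [9, 15, 12, 5].

[9, 15, 12, 5]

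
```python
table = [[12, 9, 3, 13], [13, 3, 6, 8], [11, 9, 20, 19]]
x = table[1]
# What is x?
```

table has 3 rows. Row 1 is [13, 3, 6, 8].

[13, 3, 6, 8]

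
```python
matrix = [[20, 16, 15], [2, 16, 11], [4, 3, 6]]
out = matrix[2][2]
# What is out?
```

matrix[2] = [4, 3, 6]. Taking column 2 of that row yields 6.

6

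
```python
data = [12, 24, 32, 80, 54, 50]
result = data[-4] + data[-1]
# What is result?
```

data has length 6. Negative index -4 maps to positive index 6 + (-4) = 2. data[2] = 32.
data has length 6. Negative index -1 maps to positive index 6 + (-1) = 5. data[5] = 50.
Sum: 32 + 50 = 82.

82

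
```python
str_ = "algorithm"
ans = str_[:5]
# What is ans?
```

str_ has length 9. The slice str_[:5] selects indices [0, 1, 2, 3, 4] (0->'a', 1->'l', 2->'g', 3->'o', 4->'r'), giving 'algor'.

'algor'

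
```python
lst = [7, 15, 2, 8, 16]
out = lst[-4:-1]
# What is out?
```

lst has length 5. The slice lst[-4:-1] selects indices [1, 2, 3] (1->15, 2->2, 3->8), giving [15, 2, 8].

[15, 2, 8]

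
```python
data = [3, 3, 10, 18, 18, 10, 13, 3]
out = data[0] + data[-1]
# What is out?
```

data has length 8. data[0] = 3.
data has length 8. Negative index -1 maps to positive index 8 + (-1) = 7. data[7] = 3.
Sum: 3 + 3 = 6.

6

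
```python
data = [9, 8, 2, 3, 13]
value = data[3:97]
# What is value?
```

data has length 5. The slice data[3:97] selects indices [3, 4] (3->3, 4->13), giving [3, 13].

[3, 13]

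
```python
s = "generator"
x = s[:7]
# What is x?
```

s has length 9. The slice s[:7] selects indices [0, 1, 2, 3, 4, 5, 6] (0->'g', 1->'e', 2->'n', 3->'e', 4->'r', 5->'a', 6->'t'), giving 'generat'.

'generat'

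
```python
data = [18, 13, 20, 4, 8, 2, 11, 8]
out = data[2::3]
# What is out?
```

data has length 8. The slice data[2::3] selects indices [2, 5] (2->20, 5->2), giving [20, 2].

[20, 2]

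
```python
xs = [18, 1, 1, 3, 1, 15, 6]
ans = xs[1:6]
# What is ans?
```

xs has length 7. The slice xs[1:6] selects indices [1, 2, 3, 4, 5] (1->1, 2->1, 3->3, 4->1, 5->15), giving [1, 1, 3, 1, 15].

[1, 1, 3, 1, 15]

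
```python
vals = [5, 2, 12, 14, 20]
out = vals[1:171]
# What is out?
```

vals has length 5. The slice vals[1:171] selects indices [1, 2, 3, 4] (1->2, 2->12, 3->14, 4->20), giving [2, 12, 14, 20].

[2, 12, 14, 20]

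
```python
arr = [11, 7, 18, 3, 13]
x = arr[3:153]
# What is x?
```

arr has length 5. The slice arr[3:153] selects indices [3, 4] (3->3, 4->13), giving [3, 13].

[3, 13]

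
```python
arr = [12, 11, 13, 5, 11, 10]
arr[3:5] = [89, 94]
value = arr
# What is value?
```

arr starts as [12, 11, 13, 5, 11, 10] (length 6). The slice arr[3:5] covers indices [3, 4] with values [5, 11]. Replacing that slice with [89, 94] (same length) produces [12, 11, 13, 89, 94, 10].

[12, 11, 13, 89, 94, 10]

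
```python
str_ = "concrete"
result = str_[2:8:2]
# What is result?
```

str_ has length 8. The slice str_[2:8:2] selects indices [2, 4, 6] (2->'n', 4->'r', 6->'t'), giving 'nrt'.

'nrt'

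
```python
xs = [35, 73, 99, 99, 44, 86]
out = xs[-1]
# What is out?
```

xs has length 6. Negative index -1 maps to positive index 6 + (-1) = 5. xs[5] = 86.

86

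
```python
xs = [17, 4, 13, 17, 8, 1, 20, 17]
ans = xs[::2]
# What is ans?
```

xs has length 8. The slice xs[::2] selects indices [0, 2, 4, 6] (0->17, 2->13, 4->8, 6->20), giving [17, 13, 8, 20].

[17, 13, 8, 20]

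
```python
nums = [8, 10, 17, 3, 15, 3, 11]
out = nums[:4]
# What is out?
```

nums has length 7. The slice nums[:4] selects indices [0, 1, 2, 3] (0->8, 1->10, 2->17, 3->3), giving [8, 10, 17, 3].

[8, 10, 17, 3]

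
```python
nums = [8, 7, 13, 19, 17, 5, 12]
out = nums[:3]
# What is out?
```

nums has length 7. The slice nums[:3] selects indices [0, 1, 2] (0->8, 1->7, 2->13), giving [8, 7, 13].

[8, 7, 13]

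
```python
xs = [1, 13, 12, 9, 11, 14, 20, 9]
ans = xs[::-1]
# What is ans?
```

xs has length 8. The slice xs[::-1] selects indices [7, 6, 5, 4, 3, 2, 1, 0] (7->9, 6->20, 5->14, 4->11, 3->9, 2->12, 1->13, 0->1), giving [9, 20, 14, 11, 9, 12, 13, 1].

[9, 20, 14, 11, 9, 12, 13, 1]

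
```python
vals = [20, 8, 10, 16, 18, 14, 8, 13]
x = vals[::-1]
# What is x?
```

vals has length 8. The slice vals[::-1] selects indices [7, 6, 5, 4, 3, 2, 1, 0] (7->13, 6->8, 5->14, 4->18, 3->16, 2->10, 1->8, 0->20), giving [13, 8, 14, 18, 16, 10, 8, 20].

[13, 8, 14, 18, 16, 10, 8, 20]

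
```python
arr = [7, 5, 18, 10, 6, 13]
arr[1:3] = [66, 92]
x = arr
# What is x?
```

arr starts as [7, 5, 18, 10, 6, 13] (length 6). The slice arr[1:3] covers indices [1, 2] with values [5, 18]. Replacing that slice with [66, 92] (same length) produces [7, 66, 92, 10, 6, 13].

[7, 66, 92, 10, 6, 13]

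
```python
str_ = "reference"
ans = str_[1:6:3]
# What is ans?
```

str_ has length 9. The slice str_[1:6:3] selects indices [1, 4] (1->'e', 4->'r'), giving 'er'.

'er'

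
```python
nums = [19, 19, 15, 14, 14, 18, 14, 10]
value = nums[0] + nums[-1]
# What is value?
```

nums has length 8. nums[0] = 19.
nums has length 8. Negative index -1 maps to positive index 8 + (-1) = 7. nums[7] = 10.
Sum: 19 + 10 = 29.

29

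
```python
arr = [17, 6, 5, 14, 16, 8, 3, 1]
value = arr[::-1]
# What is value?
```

arr has length 8. The slice arr[::-1] selects indices [7, 6, 5, 4, 3, 2, 1, 0] (7->1, 6->3, 5->8, 4->16, 3->14, 2->5, 1->6, 0->17), giving [1, 3, 8, 16, 14, 5, 6, 17].

[1, 3, 8, 16, 14, 5, 6, 17]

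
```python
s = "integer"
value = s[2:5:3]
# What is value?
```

s has length 7. The slice s[2:5:3] selects indices [2] (2->'t'), giving 't'.

't'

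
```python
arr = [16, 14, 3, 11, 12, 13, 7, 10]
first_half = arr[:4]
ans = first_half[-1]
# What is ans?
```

arr has length 8. The slice arr[:4] selects indices [0, 1, 2, 3] (0->16, 1->14, 2->3, 3->11), giving [16, 14, 3, 11]. So first_half = [16, 14, 3, 11]. Then first_half[-1] = 11.

11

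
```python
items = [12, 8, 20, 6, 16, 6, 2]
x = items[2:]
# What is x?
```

items has length 7. The slice items[2:] selects indices [2, 3, 4, 5, 6] (2->20, 3->6, 4->16, 5->6, 6->2), giving [20, 6, 16, 6, 2].

[20, 6, 16, 6, 2]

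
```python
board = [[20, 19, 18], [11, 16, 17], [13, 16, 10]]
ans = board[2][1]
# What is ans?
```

board[2] = [13, 16, 10]. Taking column 1 of that row yields 16.

16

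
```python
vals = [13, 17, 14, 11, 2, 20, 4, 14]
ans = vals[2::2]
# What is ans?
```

vals has length 8. The slice vals[2::2] selects indices [2, 4, 6] (2->14, 4->2, 6->4), giving [14, 2, 4].

[14, 2, 4]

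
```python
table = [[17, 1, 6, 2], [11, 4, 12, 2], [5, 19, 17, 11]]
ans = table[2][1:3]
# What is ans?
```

table[2] = [5, 19, 17, 11]. table[2] has length 4. The slice table[2][1:3] selects indices [1, 2] (1->19, 2->17), giving [19, 17].

[19, 17]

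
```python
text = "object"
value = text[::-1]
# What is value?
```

text has length 6. The slice text[::-1] selects indices [5, 4, 3, 2, 1, 0] (5->'t', 4->'c', 3->'e', 2->'j', 1->'b', 0->'o'), giving 'tcejbo'.

'tcejbo'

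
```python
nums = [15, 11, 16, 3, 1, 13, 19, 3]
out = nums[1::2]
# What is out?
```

nums has length 8. The slice nums[1::2] selects indices [1, 3, 5, 7] (1->11, 3->3, 5->13, 7->3), giving [11, 3, 13, 3].

[11, 3, 13, 3]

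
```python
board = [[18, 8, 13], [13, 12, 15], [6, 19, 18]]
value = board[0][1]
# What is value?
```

board[0] = [18, 8, 13]. Taking column 1 of that row yields 8.

8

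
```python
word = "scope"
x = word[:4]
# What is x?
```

word has length 5. The slice word[:4] selects indices [0, 1, 2, 3] (0->'s', 1->'c', 2->'o', 3->'p'), giving 'scop'.

'scop'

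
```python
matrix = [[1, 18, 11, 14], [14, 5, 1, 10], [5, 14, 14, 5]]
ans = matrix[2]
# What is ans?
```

matrix has 3 rows. Row 2 is [5, 14, 14, 5].

[5, 14, 14, 5]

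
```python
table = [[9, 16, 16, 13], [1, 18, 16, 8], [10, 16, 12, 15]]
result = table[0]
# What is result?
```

table has 3 rows. Row 0 is [9, 16, 16, 13].

[9, 16, 16, 13]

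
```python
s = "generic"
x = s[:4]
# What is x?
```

s has length 7. The slice s[:4] selects indices [0, 1, 2, 3] (0->'g', 1->'e', 2->'n', 3->'e'), giving 'gene'.

'gene'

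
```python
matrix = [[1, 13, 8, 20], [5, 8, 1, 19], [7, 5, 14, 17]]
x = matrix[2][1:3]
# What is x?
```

matrix[2] = [7, 5, 14, 17]. matrix[2] has length 4. The slice matrix[2][1:3] selects indices [1, 2] (1->5, 2->14), giving [5, 14].

[5, 14]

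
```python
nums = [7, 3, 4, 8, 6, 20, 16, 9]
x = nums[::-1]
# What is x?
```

nums has length 8. The slice nums[::-1] selects indices [7, 6, 5, 4, 3, 2, 1, 0] (7->9, 6->16, 5->20, 4->6, 3->8, 2->4, 1->3, 0->7), giving [9, 16, 20, 6, 8, 4, 3, 7].

[9, 16, 20, 6, 8, 4, 3, 7]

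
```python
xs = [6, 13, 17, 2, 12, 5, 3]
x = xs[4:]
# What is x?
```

xs has length 7. The slice xs[4:] selects indices [4, 5, 6] (4->12, 5->5, 6->3), giving [12, 5, 3].

[12, 5, 3]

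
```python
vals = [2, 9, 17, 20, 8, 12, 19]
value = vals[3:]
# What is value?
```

vals has length 7. The slice vals[3:] selects indices [3, 4, 5, 6] (3->20, 4->8, 5->12, 6->19), giving [20, 8, 12, 19].

[20, 8, 12, 19]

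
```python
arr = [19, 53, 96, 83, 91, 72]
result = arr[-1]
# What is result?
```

arr has length 6. Negative index -1 maps to positive index 6 + (-1) = 5. arr[5] = 72.

72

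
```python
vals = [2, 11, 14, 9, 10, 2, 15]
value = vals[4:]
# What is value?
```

vals has length 7. The slice vals[4:] selects indices [4, 5, 6] (4->10, 5->2, 6->15), giving [10, 2, 15].

[10, 2, 15]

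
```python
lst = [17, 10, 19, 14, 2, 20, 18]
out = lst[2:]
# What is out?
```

lst has length 7. The slice lst[2:] selects indices [2, 3, 4, 5, 6] (2->19, 3->14, 4->2, 5->20, 6->18), giving [19, 14, 2, 20, 18].

[19, 14, 2, 20, 18]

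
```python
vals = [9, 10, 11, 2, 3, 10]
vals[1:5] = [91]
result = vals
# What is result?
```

vals starts as [9, 10, 11, 2, 3, 10] (length 6). The slice vals[1:5] covers indices [1, 2, 3, 4] with values [10, 11, 2, 3]. Replacing that slice with [91] (different length) produces [9, 91, 10].

[9, 91, 10]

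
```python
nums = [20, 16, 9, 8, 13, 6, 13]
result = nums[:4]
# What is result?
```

nums has length 7. The slice nums[:4] selects indices [0, 1, 2, 3] (0->20, 1->16, 2->9, 3->8), giving [20, 16, 9, 8].

[20, 16, 9, 8]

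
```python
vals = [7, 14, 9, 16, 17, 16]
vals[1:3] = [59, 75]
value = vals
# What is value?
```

vals starts as [7, 14, 9, 16, 17, 16] (length 6). The slice vals[1:3] covers indices [1, 2] with values [14, 9]. Replacing that slice with [59, 75] (same length) produces [7, 59, 75, 16, 17, 16].

[7, 59, 75, 16, 17, 16]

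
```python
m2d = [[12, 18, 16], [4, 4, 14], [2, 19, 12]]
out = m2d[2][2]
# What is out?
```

m2d[2] = [2, 19, 12]. Taking column 2 of that row yields 12.

12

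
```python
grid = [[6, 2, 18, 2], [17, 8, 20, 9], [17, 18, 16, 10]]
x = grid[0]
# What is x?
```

grid has 3 rows. Row 0 is [6, 2, 18, 2].

[6, 2, 18, 2]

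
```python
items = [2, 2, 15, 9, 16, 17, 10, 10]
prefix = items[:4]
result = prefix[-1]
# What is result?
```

items has length 8. The slice items[:4] selects indices [0, 1, 2, 3] (0->2, 1->2, 2->15, 3->9), giving [2, 2, 15, 9]. So prefix = [2, 2, 15, 9]. Then prefix[-1] = 9.

9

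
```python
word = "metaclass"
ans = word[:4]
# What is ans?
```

word has length 9. The slice word[:4] selects indices [0, 1, 2, 3] (0->'m', 1->'e', 2->'t', 3->'a'), giving 'meta'.

'meta'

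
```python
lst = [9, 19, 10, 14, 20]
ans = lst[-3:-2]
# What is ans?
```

lst has length 5. The slice lst[-3:-2] selects indices [2] (2->10), giving [10].

[10]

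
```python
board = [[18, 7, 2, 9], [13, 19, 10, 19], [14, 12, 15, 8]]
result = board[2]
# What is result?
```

board has 3 rows. Row 2 is [14, 12, 15, 8].

[14, 12, 15, 8]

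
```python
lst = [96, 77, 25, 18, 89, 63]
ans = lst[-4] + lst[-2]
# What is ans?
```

lst has length 6. Negative index -4 maps to positive index 6 + (-4) = 2. lst[2] = 25.
lst has length 6. Negative index -2 maps to positive index 6 + (-2) = 4. lst[4] = 89.
Sum: 25 + 89 = 114.

114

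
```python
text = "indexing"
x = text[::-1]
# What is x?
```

text has length 8. The slice text[::-1] selects indices [7, 6, 5, 4, 3, 2, 1, 0] (7->'g', 6->'n', 5->'i', 4->'x', 3->'e', 2->'d', 1->'n', 0->'i'), giving 'gnixedni'.

'gnixedni'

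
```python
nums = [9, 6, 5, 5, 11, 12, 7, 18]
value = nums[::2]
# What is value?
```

nums has length 8. The slice nums[::2] selects indices [0, 2, 4, 6] (0->9, 2->5, 4->11, 6->7), giving [9, 5, 11, 7].

[9, 5, 11, 7]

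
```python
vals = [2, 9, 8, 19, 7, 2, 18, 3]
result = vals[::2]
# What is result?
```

vals has length 8. The slice vals[::2] selects indices [0, 2, 4, 6] (0->2, 2->8, 4->7, 6->18), giving [2, 8, 7, 18].

[2, 8, 7, 18]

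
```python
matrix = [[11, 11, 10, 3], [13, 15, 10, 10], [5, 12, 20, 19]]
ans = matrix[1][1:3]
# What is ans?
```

matrix[1] = [13, 15, 10, 10]. matrix[1] has length 4. The slice matrix[1][1:3] selects indices [1, 2] (1->15, 2->10), giving [15, 10].

[15, 10]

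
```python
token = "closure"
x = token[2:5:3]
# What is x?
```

token has length 7. The slice token[2:5:3] selects indices [2] (2->'o'), giving 'o'.

'o'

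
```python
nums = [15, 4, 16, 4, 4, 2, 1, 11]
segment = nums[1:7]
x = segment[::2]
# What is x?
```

nums has length 8. The slice nums[1:7] selects indices [1, 2, 3, 4, 5, 6] (1->4, 2->16, 3->4, 4->4, 5->2, 6->1), giving [4, 16, 4, 4, 2, 1]. So segment = [4, 16, 4, 4, 2, 1]. segment has length 6. The slice segment[::2] selects indices [0, 2, 4] (0->4, 2->4, 4->2), giving [4, 4, 2].

[4, 4, 2]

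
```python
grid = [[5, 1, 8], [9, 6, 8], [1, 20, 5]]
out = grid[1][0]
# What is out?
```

grid[1] = [9, 6, 8]. Taking column 0 of that row yields 9.

9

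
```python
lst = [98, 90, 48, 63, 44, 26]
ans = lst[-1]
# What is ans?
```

lst has length 6. Negative index -1 maps to positive index 6 + (-1) = 5. lst[5] = 26.

26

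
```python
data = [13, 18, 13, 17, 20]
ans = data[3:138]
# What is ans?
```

data has length 5. The slice data[3:138] selects indices [3, 4] (3->17, 4->20), giving [17, 20].

[17, 20]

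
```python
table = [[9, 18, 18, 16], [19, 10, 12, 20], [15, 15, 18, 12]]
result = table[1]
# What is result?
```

table has 3 rows. Row 1 is [19, 10, 12, 20].

[19, 10, 12, 20]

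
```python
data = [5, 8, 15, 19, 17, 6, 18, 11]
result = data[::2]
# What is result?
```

data has length 8. The slice data[::2] selects indices [0, 2, 4, 6] (0->5, 2->15, 4->17, 6->18), giving [5, 15, 17, 18].

[5, 15, 17, 18]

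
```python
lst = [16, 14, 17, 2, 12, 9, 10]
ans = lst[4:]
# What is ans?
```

lst has length 7. The slice lst[4:] selects indices [4, 5, 6] (4->12, 5->9, 6->10), giving [12, 9, 10].

[12, 9, 10]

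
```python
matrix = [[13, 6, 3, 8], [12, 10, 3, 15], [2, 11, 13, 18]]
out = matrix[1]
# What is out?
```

matrix has 3 rows. Row 1 is [12, 10, 3, 15].

[12, 10, 3, 15]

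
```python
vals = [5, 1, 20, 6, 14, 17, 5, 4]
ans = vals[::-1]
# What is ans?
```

vals has length 8. The slice vals[::-1] selects indices [7, 6, 5, 4, 3, 2, 1, 0] (7->4, 6->5, 5->17, 4->14, 3->6, 2->20, 1->1, 0->5), giving [4, 5, 17, 14, 6, 20, 1, 5].

[4, 5, 17, 14, 6, 20, 1, 5]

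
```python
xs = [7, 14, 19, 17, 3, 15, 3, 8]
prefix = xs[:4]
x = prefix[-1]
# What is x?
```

xs has length 8. The slice xs[:4] selects indices [0, 1, 2, 3] (0->7, 1->14, 2->19, 3->17), giving [7, 14, 19, 17]. So prefix = [7, 14, 19, 17]. Then prefix[-1] = 17.

17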